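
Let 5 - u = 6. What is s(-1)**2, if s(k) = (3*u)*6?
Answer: 324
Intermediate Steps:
u = -1 (u = 5 - 1*6 = 5 - 6 = -1)
s(k) = -18 (s(k) = (3*(-1))*6 = -3*6 = -18)
s(-1)**2 = (-18)**2 = 324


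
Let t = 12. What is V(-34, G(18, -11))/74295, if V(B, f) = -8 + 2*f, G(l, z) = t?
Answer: 16/74295 ≈ 0.00021536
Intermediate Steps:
G(l, z) = 12
V(-34, G(18, -11))/74295 = (-8 + 2*12)/74295 = (-8 + 24)*(1/74295) = 16*(1/74295) = 16/74295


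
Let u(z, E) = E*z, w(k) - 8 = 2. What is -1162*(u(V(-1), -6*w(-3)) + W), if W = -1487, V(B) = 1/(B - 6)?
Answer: 1717934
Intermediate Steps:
V(B) = 1/(-6 + B)
w(k) = 10 (w(k) = 8 + 2 = 10)
-1162*(u(V(-1), -6*w(-3)) + W) = -1162*((-6*10)/(-6 - 1) - 1487) = -1162*(-60/(-7) - 1487) = -1162*(-60*(-⅐) - 1487) = -1162*(60/7 - 1487) = -1162*(-10349/7) = 1717934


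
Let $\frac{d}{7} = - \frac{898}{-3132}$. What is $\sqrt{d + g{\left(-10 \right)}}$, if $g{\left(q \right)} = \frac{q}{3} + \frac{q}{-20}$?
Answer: $\frac{i \sqrt{56289}}{261} \approx 0.90902 i$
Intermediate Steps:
$d = \frac{3143}{1566}$ ($d = 7 \left(- \frac{898}{-3132}\right) = 7 \left(\left(-898\right) \left(- \frac{1}{3132}\right)\right) = 7 \cdot \frac{449}{1566} = \frac{3143}{1566} \approx 2.007$)
$g{\left(q \right)} = \frac{17 q}{60}$ ($g{\left(q \right)} = q \frac{1}{3} + q \left(- \frac{1}{20}\right) = \frac{q}{3} - \frac{q}{20} = \frac{17 q}{60}$)
$\sqrt{d + g{\left(-10 \right)}} = \sqrt{\frac{3143}{1566} + \frac{17}{60} \left(-10\right)} = \sqrt{\frac{3143}{1566} - \frac{17}{6}} = \sqrt{- \frac{647}{783}} = \frac{i \sqrt{56289}}{261}$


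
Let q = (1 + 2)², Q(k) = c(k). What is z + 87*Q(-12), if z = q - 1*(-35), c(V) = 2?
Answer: 218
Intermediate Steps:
Q(k) = 2
q = 9 (q = 3² = 9)
z = 44 (z = 9 - 1*(-35) = 9 + 35 = 44)
z + 87*Q(-12) = 44 + 87*2 = 44 + 174 = 218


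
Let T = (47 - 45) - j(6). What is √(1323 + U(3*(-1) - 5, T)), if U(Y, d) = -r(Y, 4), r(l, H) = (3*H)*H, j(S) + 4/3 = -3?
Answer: 5*√51 ≈ 35.707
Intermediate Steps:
j(S) = -13/3 (j(S) = -4/3 - 3 = -13/3)
r(l, H) = 3*H²
T = 19/3 (T = (47 - 45) - 1*(-13/3) = 2 + 13/3 = 19/3 ≈ 6.3333)
U(Y, d) = -48 (U(Y, d) = -3*4² = -3*16 = -1*48 = -48)
√(1323 + U(3*(-1) - 5, T)) = √(1323 - 48) = √1275 = 5*√51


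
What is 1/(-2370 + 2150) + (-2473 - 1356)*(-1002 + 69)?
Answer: 785940539/220 ≈ 3.5725e+6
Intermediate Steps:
1/(-2370 + 2150) + (-2473 - 1356)*(-1002 + 69) = 1/(-220) - 3829*(-933) = -1/220 + 3572457 = 785940539/220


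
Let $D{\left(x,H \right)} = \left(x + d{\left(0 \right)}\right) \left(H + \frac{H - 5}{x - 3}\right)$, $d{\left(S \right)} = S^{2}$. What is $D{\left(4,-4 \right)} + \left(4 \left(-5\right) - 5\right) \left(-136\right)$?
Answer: $3348$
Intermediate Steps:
$D{\left(x,H \right)} = x \left(H + \frac{-5 + H}{-3 + x}\right)$ ($D{\left(x,H \right)} = \left(x + 0^{2}\right) \left(H + \frac{H - 5}{x - 3}\right) = \left(x + 0\right) \left(H + \frac{-5 + H}{-3 + x}\right) = x \left(H + \frac{-5 + H}{-3 + x}\right)$)
$D{\left(4,-4 \right)} + \left(4 \left(-5\right) - 5\right) \left(-136\right) = \frac{4 \left(-5 - -8 - 16\right)}{-3 + 4} + \left(4 \left(-5\right) - 5\right) \left(-136\right) = \frac{4 \left(-5 + 8 - 16\right)}{1} + \left(-20 - 5\right) \left(-136\right) = 4 \cdot 1 \left(-13\right) + \left(-20 - 5\right) \left(-136\right) = -52 - -3400 = -52 + 3400 = 3348$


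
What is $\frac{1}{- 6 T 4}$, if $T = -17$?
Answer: $\frac{1}{408} \approx 0.002451$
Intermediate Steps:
$\frac{1}{- 6 T 4} = \frac{1}{\left(-6\right) \left(-17\right) 4} = \frac{1}{102 \cdot 4} = \frac{1}{408}$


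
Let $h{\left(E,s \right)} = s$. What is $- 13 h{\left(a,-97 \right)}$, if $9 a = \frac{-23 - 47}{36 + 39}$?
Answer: $1261$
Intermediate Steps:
$a = - \frac{14}{135}$ ($a = \frac{\left(-23 - 47\right) \frac{1}{36 + 39}}{9} = \frac{\left(-70\right) \frac{1}{75}}{9} = \frac{1}{9} \left(- \frac{14}{15}\right) = - \frac{14}{135} \approx -0.1037$)
$- 13 h{\left(a,-97 \right)} = \left(-13\right) \left(-97\right) = 1261$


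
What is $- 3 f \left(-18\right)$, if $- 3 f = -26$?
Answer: $468$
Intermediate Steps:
$f = \frac{26}{3}$ ($f = \left(- \frac{1}{3}\right) \left(-26\right) = \frac{26}{3} \approx 8.6667$)
$- 3 f \left(-18\right) = \left(-3\right) \frac{26}{3} \left(-18\right) = \left(-26\right) \left(-18\right) = 468$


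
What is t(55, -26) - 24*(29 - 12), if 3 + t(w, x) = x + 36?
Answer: -401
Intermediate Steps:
t(w, x) = 33 + x (t(w, x) = -3 + (x + 36) = -3 + (36 + x) = 33 + x)
t(55, -26) - 24*(29 - 12) = (33 - 26) - 24*(29 - 12) = 7 - 24*17 = 7 - 1*408 = 7 - 408 = -401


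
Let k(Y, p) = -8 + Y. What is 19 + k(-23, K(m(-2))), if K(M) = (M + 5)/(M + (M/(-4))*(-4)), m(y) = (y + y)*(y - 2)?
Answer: -12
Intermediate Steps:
m(y) = 2*y*(-2 + y) (m(y) = (2*y)*(-2 + y) = 2*y*(-2 + y))
K(M) = (5 + M)/(2*M) (K(M) = (5 + M)/(M + (M*(-1/4))*(-4)) = (5 + M)/(M - M/4*(-4)) = (5 + M)/(M + M) = (5 + M)/((2*M)) = (5 + M)*(1/(2*M)) = (5 + M)/(2*M))
19 + k(-23, K(m(-2))) = 19 + (-8 - 23) = 19 - 31 = -12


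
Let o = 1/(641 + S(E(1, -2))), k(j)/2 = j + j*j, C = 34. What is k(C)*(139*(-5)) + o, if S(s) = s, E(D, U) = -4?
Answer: -1053661699/637 ≈ -1.6541e+6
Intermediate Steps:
k(j) = 2*j + 2*j² (k(j) = 2*(j + j*j) = 2*(j + j²) = 2*j + 2*j²)
o = 1/637 (o = 1/(641 - 4) = 1/637 ≈ 0.0015699)
k(C)*(139*(-5)) + o = (2*34*(1 + 34))*(139*(-5)) + 1/637 = (2*34*35)*(-695) + 1/637 = 2380*(-695) + 1/637 = -1654100 + 1/637 = -1053661699/637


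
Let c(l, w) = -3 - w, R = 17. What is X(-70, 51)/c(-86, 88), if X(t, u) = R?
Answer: -17/91 ≈ -0.18681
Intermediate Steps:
X(t, u) = 17
X(-70, 51)/c(-86, 88) = 17/(-3 - 1*88) = 17/(-3 - 88) = 17/(-91) = 17*(-1/91) = -17/91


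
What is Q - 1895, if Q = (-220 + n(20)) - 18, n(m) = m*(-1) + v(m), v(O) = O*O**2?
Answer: 5847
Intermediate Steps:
v(O) = O**3
n(m) = m**3 - m (n(m) = m*(-1) + m**3 = -m + m**3 = m**3 - m)
Q = 7742 (Q = (-220 + (20**3 - 1*20)) - 18 = (-220 + (8000 - 20)) - 18 = (-220 + 7980) - 18 = 7760 - 18 = 7742)
Q - 1895 = 7742 - 1895 = 5847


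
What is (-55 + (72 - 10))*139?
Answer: 973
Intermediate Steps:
(-55 + (72 - 10))*139 = (-55 + 62)*139 = 7*139 = 973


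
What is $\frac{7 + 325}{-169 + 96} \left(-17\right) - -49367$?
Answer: $\frac{3609435}{73} \approx 49444.0$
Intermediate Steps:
$\frac{7 + 325}{-169 + 96} \left(-17\right) - -49367 = \frac{332}{-73} \left(-17\right) + 49367 = 332 \left(- \frac{1}{73}\right) \left(-17\right) + 49367 = \left(- \frac{332}{73}\right) \left(-17\right) + 49367 = \frac{5644}{73} + 49367 = \frac{3609435}{73}$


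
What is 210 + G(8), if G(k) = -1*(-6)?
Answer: 216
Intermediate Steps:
G(k) = 6
210 + G(8) = 210 + 6 = 216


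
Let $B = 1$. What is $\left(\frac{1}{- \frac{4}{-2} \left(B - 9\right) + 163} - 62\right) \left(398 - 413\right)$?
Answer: $\frac{45565}{49} \approx 929.9$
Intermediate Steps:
$\left(\frac{1}{- \frac{4}{-2} \left(B - 9\right) + 163} - 62\right) \left(398 - 413\right) = \left(\frac{1}{- \frac{4}{-2} \left(1 - 9\right) + 163} - 62\right) \left(398 - 413\right) = \left(\frac{1}{\left(-4\right) \left(- \frac{1}{2}\right) \left(-8\right) + 163} - 62\right) \left(-15\right) = \left(\frac{1}{2 \left(-8\right) + 163} - 62\right) \left(-15\right) = \left(\frac{1}{-16 + 163} - 62\right) \left(-15\right) = \left(\frac{1}{147} - 62\right) \left(-15\right) = \left(- \frac{9113}{147}\right) \left(-15\right) = \frac{45565}{49}$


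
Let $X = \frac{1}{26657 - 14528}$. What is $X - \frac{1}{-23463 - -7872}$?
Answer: $\frac{3080}{21011471} \approx 0.00014659$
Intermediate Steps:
$X = \frac{1}{12129} \approx 8.2447 \cdot 10^{-5}$
$X - \frac{1}{-23463 - -7872} = \frac{1}{12129} - \frac{1}{-23463 - -7872} = \frac{1}{12129} - \frac{1}{-23463 + 7872} = \frac{1}{12129} - \frac{1}{-15591} = \frac{1}{12129} - - \frac{1}{15591} = \frac{1}{12129} + \frac{1}{15591} = \frac{3080}{21011471}$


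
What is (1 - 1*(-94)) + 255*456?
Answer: 116375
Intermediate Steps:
(1 - 1*(-94)) + 255*456 = (1 + 94) + 116280 = 95 + 116280 = 116375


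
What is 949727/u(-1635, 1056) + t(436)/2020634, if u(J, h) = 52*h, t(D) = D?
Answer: 87230664025/5043502464 ≈ 17.296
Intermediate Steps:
949727/u(-1635, 1056) + t(436)/2020634 = 949727/((52*1056)) + 436/2020634 = 949727/54912 + 436*(1/2020634) = 949727*(1/54912) + 218/1010317 = 949727/54912 + 218/1010317 = 87230664025/5043502464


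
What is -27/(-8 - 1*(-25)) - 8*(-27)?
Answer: 3645/17 ≈ 214.41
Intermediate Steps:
-27/(-8 - 1*(-25)) - 8*(-27) = -27/(-8 + 25) + 216 = -27/17 + 216 = 3645/17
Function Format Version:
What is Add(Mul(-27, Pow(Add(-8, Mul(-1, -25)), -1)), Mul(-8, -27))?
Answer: Rational(3645, 17) ≈ 214.41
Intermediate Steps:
Add(Mul(-27, Pow(Add(-8, Mul(-1, -25)), -1)), Mul(-8, -27)) = Add(Mul(-27, Pow(Add(-8, 25), -1)), 216) = Add(Mul(-27, Pow(17, -1)), 216) = Add(Mul(-27, Rational(1, 17)), 216) = Add(Rational(-27, 17), 216) = Rational(3645, 17)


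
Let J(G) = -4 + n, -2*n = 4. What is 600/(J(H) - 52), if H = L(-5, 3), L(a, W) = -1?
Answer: -300/29 ≈ -10.345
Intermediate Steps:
H = -1
n = -2 (n = -½*4 = -2)
J(G) = -6 (J(G) = -4 - 2 = -6)
600/(J(H) - 52) = 600/(-6 - 52) = 600/(-58) = 600*(-1/58) = -300/29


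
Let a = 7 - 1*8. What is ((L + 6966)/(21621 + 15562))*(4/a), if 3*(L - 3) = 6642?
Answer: -36732/37183 ≈ -0.98787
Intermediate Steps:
L = 2217 (L = 3 + (⅓)*6642 = 3 + 2214 = 2217)
a = -1 (a = 7 - 8 = -1)
((L + 6966)/(21621 + 15562))*(4/a) = ((2217 + 6966)/(21621 + 15562))*(4/(-1)) = (9183/37183)*(4*(-1)) = (9183*(1/37183))*(-4) = (9183/37183)*(-4) = -36732/37183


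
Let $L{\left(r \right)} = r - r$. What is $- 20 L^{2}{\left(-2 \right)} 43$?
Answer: $0$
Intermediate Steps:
$L{\left(r \right)} = 0$
$- 20 L^{2}{\left(-2 \right)} 43 = - 20 \cdot 0^{2} \cdot 43 = \left(-20\right) 0 \cdot 43 = 0 \cdot 43 = 0$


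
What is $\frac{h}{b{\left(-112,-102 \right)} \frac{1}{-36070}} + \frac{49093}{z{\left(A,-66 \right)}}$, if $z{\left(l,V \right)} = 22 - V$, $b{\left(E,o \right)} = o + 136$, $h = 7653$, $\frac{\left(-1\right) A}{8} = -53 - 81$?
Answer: $- \frac{1104098969}{136} \approx -8.1184 \cdot 10^{6}$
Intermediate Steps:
$A = 1072$ ($A = - 8 \left(-53 - 81\right) = \left(-8\right) \left(-134\right) = 1072$)
$b{\left(E,o \right)} = 136 + o$
$\frac{h}{b{\left(-112,-102 \right)} \frac{1}{-36070}} + \frac{49093}{z{\left(A,-66 \right)}} = \frac{7653}{\left(136 - 102\right) \frac{1}{-36070}} + \frac{49093}{22 - -66} = \frac{7653}{34 \left(- \frac{1}{36070}\right)} + \frac{49093}{22 + 66} = \frac{7653}{- \frac{17}{18035}} + \frac{49093}{88} = 7653 \left(- \frac{18035}{17}\right) + 49093 \cdot \frac{1}{88} = - \frac{138021855}{17} + \frac{4463}{8} = - \frac{1104098969}{136}$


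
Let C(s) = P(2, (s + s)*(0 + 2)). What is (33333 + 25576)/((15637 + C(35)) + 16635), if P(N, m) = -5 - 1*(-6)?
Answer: 58909/32273 ≈ 1.8253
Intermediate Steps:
P(N, m) = 1 (P(N, m) = -5 + 6 = 1)
C(s) = 1
(33333 + 25576)/((15637 + C(35)) + 16635) = (33333 + 25576)/((15637 + 1) + 16635) = 58909/(15638 + 16635) = 58909/32273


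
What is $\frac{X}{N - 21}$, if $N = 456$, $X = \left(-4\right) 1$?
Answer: $- \frac{4}{435} \approx -0.0091954$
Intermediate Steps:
$X = -4$
$\frac{X}{N - 21} = - \frac{4}{456 - 21} = - \frac{4}{435}$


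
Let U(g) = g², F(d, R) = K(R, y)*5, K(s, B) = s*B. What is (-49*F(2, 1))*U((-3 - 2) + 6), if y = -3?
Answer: 735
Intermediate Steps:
K(s, B) = B*s
F(d, R) = -15*R (F(d, R) = -3*R*5 = -15*R)
(-49*F(2, 1))*U((-3 - 2) + 6) = (-(-735))*((-3 - 2) + 6)² = (-49*(-15))*(-5 + 6)² = 735*1² = 735*1 = 735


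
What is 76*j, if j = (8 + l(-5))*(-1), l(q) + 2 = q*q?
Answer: -2356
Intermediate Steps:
l(q) = -2 + q**2 (l(q) = -2 + q*q = -2 + q**2)
j = -31 (j = (8 + (-2 + (-5)**2))*(-1) = (8 + (-2 + 25))*(-1) = (8 + 23)*(-1) = 31*(-1) = -31)
76*j = 76*(-31) = -2356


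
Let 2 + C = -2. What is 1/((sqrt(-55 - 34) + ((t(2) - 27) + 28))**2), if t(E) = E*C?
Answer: (7 - I*sqrt(89))**(-2) ≈ -0.0021004 + 0.0069353*I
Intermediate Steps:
C = -4 (C = -2 - 2 = -4)
t(E) = -4*E (t(E) = E*(-4) = -4*E)
1/((sqrt(-55 - 34) + ((t(2) - 27) + 28))**2) = 1/((sqrt(-55 - 34) + ((-4*2 - 27) + 28))**2) = 1/((sqrt(-89) + ((-8 - 27) + 28))**2) = 1/((I*sqrt(89) + (-35 + 28))**2) = 1/((I*sqrt(89) - 7)**2) = 1/((-7 + I*sqrt(89))**2) = (-7 + I*sqrt(89))**(-2)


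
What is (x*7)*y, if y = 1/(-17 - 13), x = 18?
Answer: -21/5 ≈ -4.2000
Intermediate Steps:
y = -1/30 (y = 1/(-30) = -1/30 ≈ -0.033333)
(x*7)*y = (18*7)*(-1/30) = 126*(-1/30) = -21/5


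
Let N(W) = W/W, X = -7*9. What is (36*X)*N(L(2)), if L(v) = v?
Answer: -2268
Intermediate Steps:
X = -63
N(W) = 1
(36*X)*N(L(2)) = (36*(-63))*1 = -2268*1 = -2268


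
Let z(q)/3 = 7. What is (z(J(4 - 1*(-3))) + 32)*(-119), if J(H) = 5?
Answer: -6307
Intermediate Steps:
z(q) = 21 (z(q) = 3*7 = 21)
(z(J(4 - 1*(-3))) + 32)*(-119) = (21 + 32)*(-119) = 53*(-119) = -6307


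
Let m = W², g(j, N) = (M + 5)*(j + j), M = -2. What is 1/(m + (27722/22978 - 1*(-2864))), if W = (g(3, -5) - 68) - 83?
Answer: 11489/236147278 ≈ 4.8652e-5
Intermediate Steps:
g(j, N) = 6*j (g(j, N) = (-2 + 5)*(j + j) = 3*(2*j) = 6*j)
W = -133 (W = (6*3 - 68) - 83 = (18 - 68) - 83 = -50 - 83 = -133)
m = 17689 (m = (-133)² = 17689)
1/(m + (27722/22978 - 1*(-2864))) = 1/(17689 + (27722/22978 - 1*(-2864))) = 1/(17689 + (27722*(1/22978) + 2864)) = 1/(17689 + (13861/11489 + 2864)) = 1/(17689 + 32918357/11489) = 1/(236147278/11489) = 11489/236147278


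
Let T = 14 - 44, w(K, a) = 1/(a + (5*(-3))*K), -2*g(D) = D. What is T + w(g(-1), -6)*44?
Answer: -898/27 ≈ -33.259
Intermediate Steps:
g(D) = -D/2
w(K, a) = 1/(a - 15*K)
T = -30
T + w(g(-1), -6)*44 = -30 + 44/(-6 - (-15)*(-1)/2) = -30 + 44/(-6 - 15*1/2) = -30 + 44/(-6 - 15/2) = -30 + 44/(-27/2) = -30 - 2/27*44 = -30 - 88/27 = -898/27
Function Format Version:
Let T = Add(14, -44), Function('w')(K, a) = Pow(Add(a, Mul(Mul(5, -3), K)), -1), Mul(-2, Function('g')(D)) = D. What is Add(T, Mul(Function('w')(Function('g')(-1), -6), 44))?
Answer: Rational(-898, 27) ≈ -33.259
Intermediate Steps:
Function('g')(D) = Mul(Rational(-1, 2), D)
Function('w')(K, a) = Pow(Add(a, Mul(-15, K)), -1)
T = -30
Add(T, Mul(Function('w')(Function('g')(-1), -6), 44)) = Add(-30, Mul(Pow(Add(-6, Mul(-15, Mul(Rational(-1, 2), -1))), -1), 44)) = Add(-30, Mul(Pow(Add(-6, Mul(-15, Rational(1, 2))), -1), 44)) = Add(-30, Mul(Pow(Add(-6, Rational(-15, 2)), -1), 44)) = Add(-30, Mul(Pow(Rational(-27, 2), -1), 44)) = Add(-30, Mul(Rational(-2, 27), 44)) = Add(-30, Rational(-88, 27)) = Rational(-898, 27)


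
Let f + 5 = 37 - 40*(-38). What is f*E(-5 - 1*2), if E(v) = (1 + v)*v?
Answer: 65184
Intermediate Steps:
E(v) = v*(1 + v)
f = 1552 (f = -5 + (37 - 40*(-38)) = -5 + (37 + 1520) = -5 + 1557 = 1552)
f*E(-5 - 1*2) = 1552*((-5 - 1*2)*(1 + (-5 - 1*2))) = 1552*((-5 - 2)*(1 + (-5 - 2))) = 1552*(-7*(1 - 7)) = 1552*(-7*(-6)) = 1552*42 = 65184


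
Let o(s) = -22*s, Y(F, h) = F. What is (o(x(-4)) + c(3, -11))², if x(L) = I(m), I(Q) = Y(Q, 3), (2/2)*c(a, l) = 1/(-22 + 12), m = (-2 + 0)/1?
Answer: 192721/100 ≈ 1927.2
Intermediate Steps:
m = -2 (m = -2*1 = -2)
c(a, l) = -⅒ (c(a, l) = 1/(-22 + 12) = 1/(-10) = -⅒)
I(Q) = Q
x(L) = -2
(o(x(-4)) + c(3, -11))² = (-22*(-2) - ⅒)² = (44 - ⅒)² = (439/10)² = 192721/100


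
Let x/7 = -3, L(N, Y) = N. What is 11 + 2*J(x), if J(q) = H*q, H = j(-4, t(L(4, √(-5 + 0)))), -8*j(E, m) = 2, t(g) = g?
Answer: 43/2 ≈ 21.500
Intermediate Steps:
j(E, m) = -¼ (j(E, m) = -⅛*2 = -¼)
x = -21 (x = 7*(-3) = -21)
H = -¼ ≈ -0.25000
J(q) = -q/4
11 + 2*J(x) = 11 + 2*(-¼*(-21)) = 11 + 2*(21/4) = 11 + 21/2 = 43/2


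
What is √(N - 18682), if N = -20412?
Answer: I*√39094 ≈ 197.72*I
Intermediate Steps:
√(N - 18682) = √(-20412 - 18682) = √(-39094) = I*√39094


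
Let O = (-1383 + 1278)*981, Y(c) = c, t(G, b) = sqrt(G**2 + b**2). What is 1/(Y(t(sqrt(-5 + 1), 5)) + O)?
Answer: -4905/505239524 - sqrt(21)/10610030004 ≈ -9.7087e-6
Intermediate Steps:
O = -103005 (O = -105*981 = -103005)
1/(Y(t(sqrt(-5 + 1), 5)) + O) = 1/(sqrt((sqrt(-5 + 1))**2 + 5**2) - 103005) = 1/(sqrt((sqrt(-4))**2 + 25) - 103005) = 1/(sqrt((2*I)**2 + 25) - 103005) = 1/(sqrt(-4 + 25) - 103005) = 1/(sqrt(21) - 103005) = 1/(-103005 + sqrt(21))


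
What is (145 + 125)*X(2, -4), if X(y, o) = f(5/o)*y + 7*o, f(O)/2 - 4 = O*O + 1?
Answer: -945/2 ≈ -472.50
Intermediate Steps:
f(O) = 10 + 2*O**2 (f(O) = 8 + 2*(O*O + 1) = 8 + 2*(O**2 + 1) = 8 + 2*(1 + O**2) = 8 + (2 + 2*O**2) = 10 + 2*O**2)
X(y, o) = 7*o + y*(10 + 50/o**2) (X(y, o) = (10 + 2*(5/o)**2)*y + 7*o = (10 + 2*(25/o**2))*y + 7*o = (10 + 50/o**2)*y + 7*o = y*(10 + 50/o**2) + 7*o = 7*o + y*(10 + 50/o**2))
(145 + 125)*X(2, -4) = (145 + 125)*(7*(-4) + 10*2 + 50*2/(-4)**2) = 270*(-28 + 20 + 50*2*(1/16)) = 270*(-28 + 20 + 25/4) = 270*(-7/4) = -945/2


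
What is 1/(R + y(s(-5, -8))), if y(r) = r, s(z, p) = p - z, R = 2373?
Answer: 1/2370 ≈ 0.00042194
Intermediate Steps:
1/(R + y(s(-5, -8))) = 1/(2373 + (-8 - 1*(-5))) = 1/(2373 + (-8 + 5)) = 1/(2373 - 3) = 1/2370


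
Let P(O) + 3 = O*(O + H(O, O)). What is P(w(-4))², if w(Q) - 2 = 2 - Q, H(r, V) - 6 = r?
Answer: 29929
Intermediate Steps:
H(r, V) = 6 + r
w(Q) = 4 - Q (w(Q) = 2 + (2 - Q) = 4 - Q)
P(O) = -3 + O*(6 + 2*O) (P(O) = -3 + O*(O + (6 + O)) = -3 + O*(6 + 2*O))
P(w(-4))² = (-3 + (4 - 1*(-4))² + (4 - 1*(-4))*(6 + (4 - 1*(-4))))² = (-3 + (4 + 4)² + (4 + 4)*(6 + (4 + 4)))² = (-3 + 8² + 8*(6 + 8))² = (-3 + 64 + 8*14)² = (-3 + 64 + 112)² = 173² = 29929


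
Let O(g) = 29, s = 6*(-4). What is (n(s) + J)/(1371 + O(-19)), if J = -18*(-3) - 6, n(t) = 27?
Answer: 3/56 ≈ 0.053571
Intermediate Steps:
s = -24
J = 48 (J = 54 - 6 = 48)
(n(s) + J)/(1371 + O(-19)) = (27 + 48)/(1371 + 29) = 75/1400 = 75*(1/1400) = 3/56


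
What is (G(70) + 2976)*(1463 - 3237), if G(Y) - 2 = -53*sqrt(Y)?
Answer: -5282972 + 94022*sqrt(70) ≈ -4.4963e+6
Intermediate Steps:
G(Y) = 2 - 53*sqrt(Y)
(G(70) + 2976)*(1463 - 3237) = ((2 - 53*sqrt(70)) + 2976)*(1463 - 3237) = (2978 - 53*sqrt(70))*(-1774) = -5282972 + 94022*sqrt(70)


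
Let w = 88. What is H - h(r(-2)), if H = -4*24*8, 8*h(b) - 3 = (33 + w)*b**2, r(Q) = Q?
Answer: -6631/8 ≈ -828.88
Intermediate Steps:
h(b) = 3/8 + 121*b**2/8 (h(b) = 3/8 + ((33 + 88)*b**2)/8 = 3/8 + (121*b**2)/8 = 3/8 + 121*b**2/8)
H = -768 (H = -96*8 = -768)
H - h(r(-2)) = -768 - (3/8 + (121/8)*(-2)**2) = -768 - (3/8 + (121/8)*4) = -768 - (3/8 + 121/2) = -768 - 1*487/8 = -768 - 487/8 = -6631/8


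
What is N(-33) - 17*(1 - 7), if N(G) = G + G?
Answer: 36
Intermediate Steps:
N(G) = 2*G
N(-33) - 17*(1 - 7) = 2*(-33) - 17*(1 - 7) = -66 - 17*(-6) = -66 - 1*(-102) = -66 + 102 = 36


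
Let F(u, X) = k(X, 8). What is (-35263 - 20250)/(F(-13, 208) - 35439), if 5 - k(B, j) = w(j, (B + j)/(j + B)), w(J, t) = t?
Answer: 55513/35435 ≈ 1.5666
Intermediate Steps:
k(B, j) = 4 (k(B, j) = 5 - (B + j)/(j + B) = 5 - (B + j)/(B + j) = 5 - 1*1 = 5 - 1 = 4)
F(u, X) = 4
(-35263 - 20250)/(F(-13, 208) - 35439) = (-35263 - 20250)/(4 - 35439) = -55513/(-35435) = -55513*(-1/35435) = 55513/35435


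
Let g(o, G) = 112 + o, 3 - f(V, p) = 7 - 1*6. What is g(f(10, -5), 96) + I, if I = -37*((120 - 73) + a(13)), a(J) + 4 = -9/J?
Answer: -18868/13 ≈ -1451.4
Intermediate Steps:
f(V, p) = 2 (f(V, p) = 3 - (7 - 1*6) = 3 - (7 - 6) = 3 - 1*1 = 3 - 1 = 2)
a(J) = -4 - 9/J
I = -20350/13 (I = -37*((120 - 73) + (-4 - 9/13)) = -37*(47 + (-4 - 9*1/13)) = -37*(47 + (-4 - 9/13)) = -37*(47 - 61/13) = -37*550/13 = -20350/13 ≈ -1565.4)
g(f(10, -5), 96) + I = (112 + 2) - 20350/13 = 114 - 20350/13 = -18868/13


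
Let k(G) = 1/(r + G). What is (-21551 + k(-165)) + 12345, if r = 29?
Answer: -1252017/136 ≈ -9206.0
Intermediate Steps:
k(G) = 1/(29 + G)
(-21551 + k(-165)) + 12345 = (-21551 + 1/(29 - 165)) + 12345 = (-21551 + 1/(-136)) + 12345 = (-21551 - 1/136) + 12345 = -2930937/136 + 12345 = -1252017/136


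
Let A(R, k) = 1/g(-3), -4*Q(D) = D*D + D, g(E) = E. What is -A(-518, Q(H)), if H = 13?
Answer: 1/3 ≈ 0.33333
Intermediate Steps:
Q(D) = -D/4 - D**2/4 (Q(D) = -(D*D + D)/4 = -(D**2 + D)/4 = -(D + D**2)/4 = -D/4 - D**2/4)
A(R, k) = -1/3 (A(R, k) = 1/(-3) = -1/3)
-A(-518, Q(H)) = -1*(-1/3) = 1/3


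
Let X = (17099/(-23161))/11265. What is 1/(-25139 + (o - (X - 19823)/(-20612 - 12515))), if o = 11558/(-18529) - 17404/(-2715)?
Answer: -28986859569198360795/728550274822350929949649 ≈ -3.9787e-5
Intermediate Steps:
o = 291098746/50306235 (o = 11558*(-1/18529) - 17404*(-1/2715) = -11558/18529 + 17404/2715 = 291098746/50306235 ≈ 5.7865)
X = -17099/260908665 (X = (17099*(-1/23161))*(1/11265) = -17099/23161*1/11265 = -17099/260908665 ≈ -6.5536e-5)
1/(-25139 + (o - (X - 19823)/(-20612 - 12515))) = 1/(-25139 + (291098746/50306235 - (-17099/260908665 - 19823)/(-20612 - 12515))) = 1/(-25139 + (291098746/50306235 - (-5171992483394)/(260908665*(-33127)))) = 1/(-25139 + (291098746/50306235 - (-5171992483394)*(-1)/(260908665*33127))) = 1/(-25139 + (291098746/50306235 - 1*5171992483394/8643121345455)) = 1/(-25139 + (291098746/50306235 - 5171992483394/8643121345455)) = 1/(-25139 + 150387887726662075856/28986859569198360795) = 1/(-728550274822350929949649/28986859569198360795) = -28986859569198360795/728550274822350929949649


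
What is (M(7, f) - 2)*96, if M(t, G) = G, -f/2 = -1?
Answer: 0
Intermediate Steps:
f = 2 (f = -2*(-1) = 2)
(M(7, f) - 2)*96 = (2 - 2)*96 = 0*96 = 0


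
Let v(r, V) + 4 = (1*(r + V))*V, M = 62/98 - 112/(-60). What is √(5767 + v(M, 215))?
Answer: √23163681/21 ≈ 229.18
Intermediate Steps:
M = 1837/735 (M = 62*(1/98) - 112*(-1/60) = 31/49 + 28/15 = 1837/735 ≈ 2.4993)
v(r, V) = -4 + V*(V + r) (v(r, V) = -4 + (1*(r + V))*V = -4 + (1*(V + r))*V = -4 + (V + r)*V = -4 + V*(V + r))
√(5767 + v(M, 215)) = √(5767 + (-4 + 215² + 215*(1837/735))) = √(5767 + (-4 + 46225 + 78991/147)) = √(5767 + 6873478/147) = √(7721227/147) = √23163681/21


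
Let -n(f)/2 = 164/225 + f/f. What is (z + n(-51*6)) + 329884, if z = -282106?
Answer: 10749272/225 ≈ 47775.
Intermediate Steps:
n(f) = -778/225 (n(f) = -2*(164/225 + f/f) = -2*(164*(1/225) + 1) = -2*(164/225 + 1) = -2*389/225 = -778/225)
(z + n(-51*6)) + 329884 = (-282106 - 778/225) + 329884 = -63474628/225 + 329884 = 10749272/225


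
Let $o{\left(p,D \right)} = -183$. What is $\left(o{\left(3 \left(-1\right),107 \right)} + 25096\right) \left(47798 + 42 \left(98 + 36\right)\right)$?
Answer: $1331001938$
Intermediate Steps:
$\left(o{\left(3 \left(-1\right),107 \right)} + 25096\right) \left(47798 + 42 \left(98 + 36\right)\right) = \left(-183 + 25096\right) \left(47798 + 42 \left(98 + 36\right)\right) = 24913 \left(47798 + 42 \cdot 134\right) = 24913 \left(47798 + 5628\right) = 24913 \cdot 53426 = 1331001938$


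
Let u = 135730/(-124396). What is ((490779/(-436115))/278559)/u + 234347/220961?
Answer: 1037079696564361199/977837850919786675 ≈ 1.0606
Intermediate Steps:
u = -67865/62198 (u = 135730*(-1/124396) = -67865/62198 ≈ -1.0911)
((490779/(-436115))/278559)/u + 234347/220961 = ((490779/(-436115))/278559)/(-67865/62198) + 234347/220961 = ((490779*(-1/436115))*(1/278559))*(-62198/67865) + 234347*(1/220961) = -490779/436115*1/278559*(-62198/67865) + 10189/9607 = -6059/1499799485*(-62198/67865) + 10189/9607 = 376857682/101783892049525 + 10189/9607 = 1037079696564361199/977837850919786675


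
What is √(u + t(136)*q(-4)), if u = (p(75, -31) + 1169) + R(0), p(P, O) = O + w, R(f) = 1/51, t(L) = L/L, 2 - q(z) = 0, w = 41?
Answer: 2*√767958/51 ≈ 34.366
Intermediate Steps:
q(z) = 2 (q(z) = 2 - 1*0 = 2 + 0 = 2)
t(L) = 1
R(f) = 1/51
p(P, O) = 41 + O (p(P, O) = O + 41 = 41 + O)
u = 60130/51 (u = ((41 - 31) + 1169) + 1/51 = (10 + 1169) + 1/51 = 1179 + 1/51 = 60130/51 ≈ 1179.0)
√(u + t(136)*q(-4)) = √(60130/51 + 1*2) = √(60130/51 + 2) = √(60232/51) = 2*√767958/51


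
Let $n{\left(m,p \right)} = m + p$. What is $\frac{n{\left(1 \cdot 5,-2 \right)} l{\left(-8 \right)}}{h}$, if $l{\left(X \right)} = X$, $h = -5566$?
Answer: $\frac{12}{2783} \approx 0.0043119$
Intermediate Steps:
$\frac{n{\left(1 \cdot 5,-2 \right)} l{\left(-8 \right)}}{h} = \frac{\left(1 \cdot 5 - 2\right) \left(-8\right)}{-5566} = \left(5 - 2\right) \left(-8\right) \left(- \frac{1}{5566}\right) = 3 \left(-8\right) \left(- \frac{1}{5566}\right) = \left(-24\right) \left(- \frac{1}{5566}\right) = \frac{12}{2783}$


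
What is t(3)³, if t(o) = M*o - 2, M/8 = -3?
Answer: -405224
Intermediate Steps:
M = -24 (M = 8*(-3) = -24)
t(o) = -2 - 24*o (t(o) = -24*o - 2 = -2 - 24*o)
t(3)³ = (-2 - 24*3)³ = (-2 - 72)³ = (-74)³ = -405224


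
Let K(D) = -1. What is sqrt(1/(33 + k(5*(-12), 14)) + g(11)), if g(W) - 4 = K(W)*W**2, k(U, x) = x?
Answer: I*sqrt(258406)/47 ≈ 10.816*I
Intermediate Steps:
g(W) = 4 - W**2
sqrt(1/(33 + k(5*(-12), 14)) + g(11)) = sqrt(1/(33 + 14) + (4 - 1*11**2)) = sqrt(1/47 + (4 - 1*121)) = sqrt(1/47 + (4 - 121)) = sqrt(1/47 - 117) = sqrt(-5498/47) = I*sqrt(258406)/47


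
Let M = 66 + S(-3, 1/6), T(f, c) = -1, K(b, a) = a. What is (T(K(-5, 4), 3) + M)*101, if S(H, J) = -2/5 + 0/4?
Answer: 32623/5 ≈ 6524.6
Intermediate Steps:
S(H, J) = -⅖ (S(H, J) = -2*⅕ + 0*(¼) = -⅖ + 0 = -⅖)
M = 328/5 (M = 66 - ⅖ = 328/5 ≈ 65.600)
(T(K(-5, 4), 3) + M)*101 = (-1 + 328/5)*101 = (323/5)*101 = 32623/5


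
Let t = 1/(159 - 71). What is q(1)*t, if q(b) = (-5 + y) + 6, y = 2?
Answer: 3/88 ≈ 0.034091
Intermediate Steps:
t = 1/88 ≈ 0.011364
q(b) = 3 (q(b) = (-5 + 2) + 6 = -3 + 6 = 3)
q(1)*t = 3*(1/88) = 3/88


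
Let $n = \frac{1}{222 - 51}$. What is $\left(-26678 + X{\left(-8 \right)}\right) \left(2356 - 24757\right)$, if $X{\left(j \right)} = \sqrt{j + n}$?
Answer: $597613878 - 393 i \sqrt{25973} \approx 5.9761 \cdot 10^{8} - 63336.0 i$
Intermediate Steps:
$n = \frac{1}{171} \approx 0.005848$
$X{\left(j \right)} = \sqrt{\frac{1}{171} + j}$ ($X{\left(j \right)} = \sqrt{j + \frac{1}{171}} = \sqrt{\frac{1}{171} + j}$)
$\left(-26678 + X{\left(-8 \right)}\right) \left(2356 - 24757\right) = \left(-26678 + \frac{\sqrt{19 + 3249 \left(-8\right)}}{57}\right) \left(2356 - 24757\right) = \left(-26678 + \frac{\sqrt{19 - 25992}}{57}\right) \left(-22401\right) = \left(-26678 + \frac{\sqrt{-25973}}{57}\right) \left(-22401\right) = \left(-26678 + \frac{i \sqrt{25973}}{57}\right) \left(-22401\right) = 597613878 - 393 i \sqrt{25973}$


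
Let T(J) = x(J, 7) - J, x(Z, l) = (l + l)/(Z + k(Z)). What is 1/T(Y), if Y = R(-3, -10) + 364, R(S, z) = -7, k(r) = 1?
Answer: -179/63896 ≈ -0.0028014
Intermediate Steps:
x(Z, l) = 2*l/(1 + Z) (x(Z, l) = (l + l)/(Z + 1) = (2*l)/(1 + Z) = 2*l/(1 + Z))
Y = 357 (Y = -7 + 364 = 357)
T(J) = -J + 14/(1 + J) (T(J) = 2*7/(1 + J) - J = 14/(1 + J) - J = -J + 14/(1 + J))
1/T(Y) = 1/((14 - 1*357*(1 + 357))/(1 + 357)) = 1/((14 - 1*357*358)/358) = 1/((14 - 127806)/358) = 1/((1/358)*(-127792)) = 1/(-63896/179) = -179/63896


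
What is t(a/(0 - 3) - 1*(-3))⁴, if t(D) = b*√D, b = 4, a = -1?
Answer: 25600/9 ≈ 2844.4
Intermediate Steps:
t(D) = 4*√D
t(a/(0 - 3) - 1*(-3))⁴ = (4*√(-1/(0 - 3) - 1*(-3)))⁴ = (4*√(-1/(-3) + 3))⁴ = (4*√(-1*(-⅓) + 3))⁴ = (4*√(⅓ + 3))⁴ = (4*√(10/3))⁴ = (4*(√30/3))⁴ = (4*√30/3)⁴ = 25600/9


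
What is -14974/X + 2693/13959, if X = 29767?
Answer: -128859535/415517553 ≈ -0.31012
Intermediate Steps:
-14974/X + 2693/13959 = -14974/29767 + 2693/13959 = -128859535/415517553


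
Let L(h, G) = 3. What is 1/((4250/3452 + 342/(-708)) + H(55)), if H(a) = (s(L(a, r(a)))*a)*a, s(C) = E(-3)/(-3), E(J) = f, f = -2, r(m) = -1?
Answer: 152751/308162126 ≈ 0.00049568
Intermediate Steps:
E(J) = -2
s(C) = 2/3 (s(C) = -2/(-3) = -2*(-1/3) = 2/3)
H(a) = 2*a**2/3 (H(a) = (2*a/3)*a = 2*a**2/3)
1/((4250/3452 + 342/(-708)) + H(55)) = 1/((4250/3452 + 342/(-708)) + (2/3)*55**2) = 1/((4250*(1/3452) + 342*(-1/708)) + (2/3)*3025) = 1/((2125/1726 - 57/118) + 6050/3) = 1/(38092/50917 + 6050/3) = 1/(308162126/152751) = 152751/308162126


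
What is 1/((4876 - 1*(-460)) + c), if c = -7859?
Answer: -1/2523 ≈ -0.00039635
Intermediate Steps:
1/((4876 - 1*(-460)) + c) = 1/((4876 - 1*(-460)) - 7859) = 1/((4876 + 460) - 7859) = 1/(5336 - 7859) = 1/(-2523) = -1/2523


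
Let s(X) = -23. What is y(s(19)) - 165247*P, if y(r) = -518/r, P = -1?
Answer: 3801199/23 ≈ 1.6527e+5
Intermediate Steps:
y(s(19)) - 165247*P = -518/(-23) - 165247*(-1) = -518*(-1/23) + 165247 = 518/23 + 165247 = 3801199/23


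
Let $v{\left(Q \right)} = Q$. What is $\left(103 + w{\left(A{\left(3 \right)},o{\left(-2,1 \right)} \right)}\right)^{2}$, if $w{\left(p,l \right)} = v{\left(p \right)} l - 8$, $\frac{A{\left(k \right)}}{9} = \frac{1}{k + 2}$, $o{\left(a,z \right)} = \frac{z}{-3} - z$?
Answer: $\frac{214369}{25} \approx 8574.8$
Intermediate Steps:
$o{\left(a,z \right)} = - \frac{4 z}{3}$ ($o{\left(a,z \right)} = z \left(- \frac{1}{3}\right) - z = - \frac{z}{3} - z = - \frac{4 z}{3}$)
$A{\left(k \right)} = \frac{9}{2 + k}$ ($A{\left(k \right)} = \frac{9}{k + 2} = \frac{9}{2 + k}$)
$w{\left(p,l \right)} = -8 + l p$ ($w{\left(p,l \right)} = p l - 8 = l p - 8 = -8 + l p$)
$\left(103 + w{\left(A{\left(3 \right)},o{\left(-2,1 \right)} \right)}\right)^{2} = \left(103 - \left(8 - \left(- \frac{4}{3}\right) 1 \frac{9}{2 + 3}\right)\right)^{2} = \left(103 - \left(8 + \frac{4 \cdot \frac{9}{5}}{3}\right)\right)^{2} = \left(103 - \left(8 + \frac{4 \cdot 9 \cdot \frac{1}{5}}{3}\right)\right)^{2} = \left(103 - \frac{52}{5}\right)^{2} = \left(\frac{463}{5}\right)^{2} = \frac{214369}{25}$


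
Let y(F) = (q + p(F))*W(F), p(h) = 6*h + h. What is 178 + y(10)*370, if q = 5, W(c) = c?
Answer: 277678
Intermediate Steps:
p(h) = 7*h
y(F) = F*(5 + 7*F) (y(F) = (5 + 7*F)*F = F*(5 + 7*F))
178 + y(10)*370 = 178 + (10*(5 + 7*10))*370 = 178 + (10*(5 + 70))*370 = 178 + (10*75)*370 = 178 + 750*370 = 178 + 277500 = 277678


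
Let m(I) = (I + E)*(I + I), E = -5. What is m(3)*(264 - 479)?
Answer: 2580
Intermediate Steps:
m(I) = 2*I*(-5 + I) (m(I) = (I - 5)*(I + I) = (-5 + I)*(2*I) = 2*I*(-5 + I))
m(3)*(264 - 479) = (2*3*(-5 + 3))*(264 - 479) = (2*3*(-2))*(-215) = -12*(-215) = 2580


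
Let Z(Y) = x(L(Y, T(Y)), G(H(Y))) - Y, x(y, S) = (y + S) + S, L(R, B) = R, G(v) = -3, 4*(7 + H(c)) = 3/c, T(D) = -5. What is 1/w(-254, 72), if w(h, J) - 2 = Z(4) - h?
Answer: 1/250 ≈ 0.0040000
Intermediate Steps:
H(c) = -7 + 3/(4*c) (H(c) = -7 + (3/c)/4 = -7 + 3/(4*c))
x(y, S) = y + 2*S (x(y, S) = (S + y) + S = y + 2*S)
Z(Y) = -6 (Z(Y) = (Y + 2*(-3)) - Y = (Y - 6) - Y = (-6 + Y) - Y = -6)
w(h, J) = -4 - h (w(h, J) = 2 + (-6 - h) = -4 - h)
1/w(-254, 72) = 1/(-4 - 1*(-254)) = 1/(-4 + 254) = 1/250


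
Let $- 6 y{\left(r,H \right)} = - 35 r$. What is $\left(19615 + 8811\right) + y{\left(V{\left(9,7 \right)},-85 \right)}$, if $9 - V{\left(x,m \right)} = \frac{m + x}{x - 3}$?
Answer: $\frac{512333}{18} \approx 28463.0$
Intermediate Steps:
$V{\left(x,m \right)} = 9 - \frac{m + x}{-3 + x}$ ($V{\left(x,m \right)} = 9 - \frac{m + x}{x - 3} = 9 - \frac{m + x}{-3 + x}$)
$y{\left(r,H \right)} = \frac{35 r}{6}$ ($y{\left(r,H \right)} = - \frac{\left(-35\right) r}{6} = \frac{35 r}{6}$)
$\left(19615 + 8811\right) + y{\left(V{\left(9,7 \right)},-85 \right)} = \left(19615 + 8811\right) + \frac{35 \frac{-27 - 7 + 8 \cdot 9}{-3 + 9}}{6} = 28426 + \frac{35 \frac{-27 - 7 + 72}{6}}{6} = 28426 + \frac{35 \cdot \frac{1}{6} \cdot 38}{6} = 28426 + \frac{35}{6} \cdot \frac{19}{3} = 28426 + \frac{665}{18} = \frac{512333}{18}$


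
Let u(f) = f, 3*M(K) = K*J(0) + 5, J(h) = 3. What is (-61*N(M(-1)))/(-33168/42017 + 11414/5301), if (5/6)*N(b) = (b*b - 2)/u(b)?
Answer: 95106613959/759396175 ≈ 125.24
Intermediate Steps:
M(K) = 5/3 + K (M(K) = (K*3 + 5)/3 = (3*K + 5)/3 = (5 + 3*K)/3 = 5/3 + K)
N(b) = 6*(-2 + b²)/(5*b) (N(b) = 6*((b*b - 2)/b)/5 = 6*((b² - 2)/b)/5 = 6*((-2 + b²)/b)/5 = 6*(-2 + b²)/(5*b))
(-61*N(M(-1)))/(-33168/42017 + 11414/5301) = (-366*(-2 + (5/3 - 1)²)/(5*(5/3 - 1)))/(-33168/42017 + 11414/5301) = (-366*(-2 + (⅔)²)/(5*⅔))/(-33168*1/42017 + 11414*(1/5301)) = (-366*3*(-2 + 4/9)/(5*2))/(-33168/42017 + 11414/5301) = (-366*3*(-14)/(5*2*9))/(303758470/222732117) = -61*(-14/5)*(222732117/303758470) = (854/5)*(222732117/303758470) = 95106613959/759396175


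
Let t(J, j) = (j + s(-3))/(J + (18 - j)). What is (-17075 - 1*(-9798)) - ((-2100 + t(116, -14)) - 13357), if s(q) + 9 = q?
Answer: 605333/74 ≈ 8180.2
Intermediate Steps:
s(q) = -9 + q
t(J, j) = (-12 + j)/(18 + J - j) (t(J, j) = (j + (-9 - 3))/(J + (18 - j)) = (j - 12)/(18 + J - j) = (-12 + j)/(18 + J - j))
(-17075 - 1*(-9798)) - ((-2100 + t(116, -14)) - 13357) = (-17075 - 1*(-9798)) - ((-2100 + (-12 - 14)/(18 + 116 - 1*(-14))) - 13357) = (-17075 + 9798) - ((-2100 - 26/(18 + 116 + 14)) - 13357) = -7277 - ((-2100 - 26/148) - 13357) = -7277 - ((-2100 + (1/148)*(-26)) - 13357) = -7277 - ((-2100 - 13/74) - 13357) = -7277 - (-155413/74 - 13357) = -7277 - 1*(-1143831/74) = -7277 + 1143831/74 = 605333/74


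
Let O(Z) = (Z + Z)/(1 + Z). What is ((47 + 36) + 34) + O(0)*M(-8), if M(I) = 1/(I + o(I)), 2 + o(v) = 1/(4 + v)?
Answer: 117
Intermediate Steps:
o(v) = -2 + 1/(4 + v)
M(I) = 1/(I + (-7 - 2*I)/(4 + I))
O(Z) = 2*Z/(1 + Z) (O(Z) = (2*Z)/(1 + Z) = 2*Z/(1 + Z))
((47 + 36) + 34) + O(0)*M(-8) = ((47 + 36) + 34) + (2*0/(1 + 0))*((4 - 8)/(-7 + (-8)² + 2*(-8))) = (83 + 34) + (2*0/1)*(-4/(-7 + 64 - 16)) = 117 + (2*0*1)*(-4/41) = 117 + 0*((1/41)*(-4)) = 117 + 0*(-4/41) = 117 + 0 = 117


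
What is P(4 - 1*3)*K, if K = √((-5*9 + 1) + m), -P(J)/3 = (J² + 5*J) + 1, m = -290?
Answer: -21*I*√334 ≈ -383.79*I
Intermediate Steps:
P(J) = -3 - 15*J - 3*J² (P(J) = -3*((J² + 5*J) + 1) = -3*(1 + J² + 5*J) = -3 - 15*J - 3*J²)
K = I*√334 (K = √((-5*9 + 1) - 290) = √((-45 + 1) - 290) = √(-44 - 290) = √(-334) = I*√334 ≈ 18.276*I)
P(4 - 1*3)*K = (-3 - 15*(4 - 1*3) - 3*(4 - 1*3)²)*(I*√334) = (-3 - 15*(4 - 3) - 3*(4 - 3)²)*(I*√334) = (-3 - 15*1 - 3*1²)*(I*√334) = (-3 - 15 - 3*1)*(I*√334) = (-3 - 15 - 3)*(I*√334) = -21*I*√334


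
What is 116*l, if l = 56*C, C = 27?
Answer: 175392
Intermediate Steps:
l = 1512 (l = 56*27 = 1512)
116*l = 116*1512 = 175392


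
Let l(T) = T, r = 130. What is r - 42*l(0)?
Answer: 130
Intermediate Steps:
r - 42*l(0) = 130 - 42*0 = 130 + 0 = 130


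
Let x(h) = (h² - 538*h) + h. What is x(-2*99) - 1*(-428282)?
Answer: 573812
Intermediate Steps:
x(h) = h² - 537*h
x(-2*99) - 1*(-428282) = (-2*99)*(-537 - 2*99) - 1*(-428282) = -198*(-537 - 198) + 428282 = -198*(-735) + 428282 = 145530 + 428282 = 573812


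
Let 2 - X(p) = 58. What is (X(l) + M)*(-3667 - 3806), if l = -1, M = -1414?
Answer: 10985310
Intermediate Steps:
X(p) = -56 (X(p) = 2 - 1*58 = 2 - 58 = -56)
(X(l) + M)*(-3667 - 3806) = (-56 - 1414)*(-3667 - 3806) = -1470*(-7473) = 10985310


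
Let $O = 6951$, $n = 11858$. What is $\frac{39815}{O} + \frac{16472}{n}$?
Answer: $\frac{41901653}{5887497} \approx 7.1171$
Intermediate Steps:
$\frac{39815}{O} + \frac{16472}{n} = \frac{39815}{6951} + \frac{16472}{11858} = 39815 \cdot \frac{1}{6951} + 16472 \cdot \frac{1}{11858} = \frac{39815}{6951} + \frac{8236}{5929} = \frac{41901653}{5887497}$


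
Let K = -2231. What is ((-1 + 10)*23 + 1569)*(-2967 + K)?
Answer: -9231648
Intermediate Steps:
((-1 + 10)*23 + 1569)*(-2967 + K) = ((-1 + 10)*23 + 1569)*(-2967 - 2231) = (9*23 + 1569)*(-5198) = (207 + 1569)*(-5198) = 1776*(-5198) = -9231648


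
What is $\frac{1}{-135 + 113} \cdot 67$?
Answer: $- \frac{67}{22} \approx -3.0455$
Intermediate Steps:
$\frac{1}{-135 + 113} \cdot 67 = \frac{1}{-22} \cdot 67 = \left(- \frac{1}{22}\right) 67 = - \frac{67}{22}$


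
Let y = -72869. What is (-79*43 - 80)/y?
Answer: 3477/72869 ≈ 0.047716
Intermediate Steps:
(-79*43 - 80)/y = (-79*43 - 80)/(-72869) = (-3397 - 80)*(-1/72869) = -3477*(-1/72869) = 3477/72869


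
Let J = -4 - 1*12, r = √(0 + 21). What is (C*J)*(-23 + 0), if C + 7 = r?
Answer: -2576 + 368*√21 ≈ -889.61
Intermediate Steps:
r = √21 ≈ 4.5826
C = -7 + √21 ≈ -2.4174
J = -16 (J = -4 - 12 = -16)
(C*J)*(-23 + 0) = ((-7 + √21)*(-16))*(-23 + 0) = (112 - 16*√21)*(-23) = -2576 + 368*√21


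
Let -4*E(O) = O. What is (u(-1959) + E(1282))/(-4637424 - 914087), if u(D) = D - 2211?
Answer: 1283/1586146 ≈ 0.00080888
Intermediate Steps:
E(O) = -O/4
u(D) = -2211 + D
(u(-1959) + E(1282))/(-4637424 - 914087) = ((-2211 - 1959) - ¼*1282)/(-4637424 - 914087) = (-4170 - 641/2)/(-5551511) = -8981/2*(-1/5551511) = 1283/1586146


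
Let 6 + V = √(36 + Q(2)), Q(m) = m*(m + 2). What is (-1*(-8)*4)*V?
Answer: -192 + 64*√11 ≈ 20.264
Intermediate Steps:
Q(m) = m*(2 + m)
V = -6 + 2*√11 (V = -6 + √(36 + 2*(2 + 2)) = -6 + √(36 + 2*4) = -6 + √(36 + 8) = -6 + √44 = -6 + 2*√11 ≈ 0.63325)
(-1*(-8)*4)*V = (-1*(-8)*4)*(-6 + 2*√11) = (8*4)*(-6 + 2*√11) = 32*(-6 + 2*√11) = -192 + 64*√11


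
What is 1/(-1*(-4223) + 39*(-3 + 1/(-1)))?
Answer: 1/4067 ≈ 0.00024588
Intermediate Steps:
1/(-1*(-4223) + 39*(-3 + 1/(-1))) = 1/(4223 + 39*(-3 - 1)) = 1/(4223 + 39*(-4)) = 1/(4223 - 156) = 1/4067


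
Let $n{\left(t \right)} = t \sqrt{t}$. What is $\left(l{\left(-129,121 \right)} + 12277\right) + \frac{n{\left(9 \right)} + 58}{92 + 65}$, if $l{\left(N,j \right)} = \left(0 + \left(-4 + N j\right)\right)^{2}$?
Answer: $\frac{38273153307}{157} \approx 2.4378 \cdot 10^{8}$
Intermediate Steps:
$l{\left(N,j \right)} = \left(-4 + N j\right)^{2}$
$n{\left(t \right)} = t^{\frac{3}{2}}$
$\left(l{\left(-129,121 \right)} + 12277\right) + \frac{n{\left(9 \right)} + 58}{92 + 65} = \left(\left(-4 - 15609\right)^{2} + 12277\right) + \frac{9^{\frac{3}{2}} + 58}{92 + 65} = \left(\left(-4 - 15609\right)^{2} + 12277\right) + \frac{27 + 58}{157} = \left(\left(-15613\right)^{2} + 12277\right) + \frac{1}{157} \cdot 85 = \left(243765769 + 12277\right) + \frac{85}{157} = 243778046 + \frac{85}{157} = \frac{38273153307}{157}$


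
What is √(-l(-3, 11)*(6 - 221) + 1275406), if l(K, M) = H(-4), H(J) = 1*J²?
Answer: 3*√142094 ≈ 1130.9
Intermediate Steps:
H(J) = J²
l(K, M) = 16 (l(K, M) = (-4)² = 16)
√(-l(-3, 11)*(6 - 221) + 1275406) = √(-16*(6 - 221) + 1275406) = √(-16*(-215) + 1275406) = √(-1*(-3440) + 1275406) = √(3440 + 1275406) = √1278846 = 3*√142094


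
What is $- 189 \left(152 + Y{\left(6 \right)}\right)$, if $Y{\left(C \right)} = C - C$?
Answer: $-28728$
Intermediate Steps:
$Y{\left(C \right)} = 0$
$- 189 \left(152 + Y{\left(6 \right)}\right) = - 189 \left(152 + 0\right) = \left(-189\right) 152 = -28728$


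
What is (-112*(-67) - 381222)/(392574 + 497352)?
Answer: -186859/444963 ≈ -0.41994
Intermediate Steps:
(-112*(-67) - 381222)/(392574 + 497352) = (7504 - 381222)/889926 = -373718*1/889926 = -186859/444963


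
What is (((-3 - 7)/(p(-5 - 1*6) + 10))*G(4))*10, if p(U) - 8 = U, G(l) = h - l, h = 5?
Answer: -100/7 ≈ -14.286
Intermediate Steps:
G(l) = 5 - l
p(U) = 8 + U
(((-3 - 7)/(p(-5 - 1*6) + 10))*G(4))*10 = (((-3 - 7)/((8 + (-5 - 1*6)) + 10))*(5 - 1*4))*10 = ((-10/((8 + (-5 - 6)) + 10))*(5 - 4))*10 = (-10/((8 - 11) + 10)*1)*10 = (-10/(-3 + 10)*1)*10 = (-10/7*1)*10 = (-10*⅐*1)*10 = -10/7*1*10 = -10/7*10 = -100/7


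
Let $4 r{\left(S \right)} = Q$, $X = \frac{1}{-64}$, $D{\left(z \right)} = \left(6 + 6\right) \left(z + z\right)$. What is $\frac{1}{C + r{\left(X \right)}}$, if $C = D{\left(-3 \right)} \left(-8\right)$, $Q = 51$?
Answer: $\frac{4}{2355} \approx 0.0016985$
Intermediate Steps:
$D{\left(z \right)} = 24 z$ ($D{\left(z \right)} = 12 \cdot 2 z = 24 z$)
$X = - \frac{1}{64} \approx -0.015625$
$r{\left(S \right)} = \frac{51}{4}$ ($r{\left(S \right)} = \frac{1}{4} \cdot 51 = \frac{51}{4}$)
$C = 576$ ($C = 24 \left(-3\right) \left(-8\right) = \left(-72\right) \left(-8\right) = 576$)
$\frac{1}{C + r{\left(X \right)}} = \frac{1}{576 + \frac{51}{4}} = \frac{1}{\frac{2355}{4}} = \frac{4}{2355}$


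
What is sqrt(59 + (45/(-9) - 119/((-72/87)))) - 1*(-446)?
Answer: 446 + sqrt(28482)/12 ≈ 460.06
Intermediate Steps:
sqrt(59 + (45/(-9) - 119/((-72/87)))) - 1*(-446) = sqrt(59 + (45*(-1/9) - 119/((-72*1/87)))) + 446 = sqrt(59 + (-5 - 119/(-24/29))) + 446 = sqrt(59 + (-5 - 119*(-29/24))) + 446 = sqrt(59 + (-5 + 3451/24)) + 446 = sqrt(59 + 3331/24) + 446 = sqrt(4747/24) + 446 = sqrt(28482)/12 + 446 = 446 + sqrt(28482)/12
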